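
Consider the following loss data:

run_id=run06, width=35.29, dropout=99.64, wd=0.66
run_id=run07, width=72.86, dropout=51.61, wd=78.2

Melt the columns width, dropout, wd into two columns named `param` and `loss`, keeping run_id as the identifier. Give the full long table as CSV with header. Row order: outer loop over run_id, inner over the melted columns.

Each (run_id, column) pair becomes one row: 2 × 3 = 6 rows.
For example, (run06, width) → loss=35.29.

run_id,param,loss
run06,width,35.29
run06,dropout,99.64
run06,wd,0.66
run07,width,72.86
run07,dropout,51.61
run07,wd,78.2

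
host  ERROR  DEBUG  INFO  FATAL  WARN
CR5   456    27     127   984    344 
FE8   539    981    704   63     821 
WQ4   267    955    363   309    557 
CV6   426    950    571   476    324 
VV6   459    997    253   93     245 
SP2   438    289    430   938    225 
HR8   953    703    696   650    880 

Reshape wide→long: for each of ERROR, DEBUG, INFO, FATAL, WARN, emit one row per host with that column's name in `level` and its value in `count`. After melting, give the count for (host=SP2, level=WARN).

Unpivoting turns each (host, wide-column) pair into one long row.
The wide cell at row SP2, column WARN holds 225, so the long row (SP2, WARN) has count=225.

225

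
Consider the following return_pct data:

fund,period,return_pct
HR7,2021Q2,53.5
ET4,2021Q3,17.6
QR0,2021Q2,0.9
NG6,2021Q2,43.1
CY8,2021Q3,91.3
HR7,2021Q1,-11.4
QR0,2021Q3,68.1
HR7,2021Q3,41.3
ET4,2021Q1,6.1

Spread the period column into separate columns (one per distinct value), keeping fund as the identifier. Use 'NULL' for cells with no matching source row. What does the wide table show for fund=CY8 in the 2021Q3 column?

91.3

The long row with fund=CY8, period=2021Q3 has return_pct=91.3.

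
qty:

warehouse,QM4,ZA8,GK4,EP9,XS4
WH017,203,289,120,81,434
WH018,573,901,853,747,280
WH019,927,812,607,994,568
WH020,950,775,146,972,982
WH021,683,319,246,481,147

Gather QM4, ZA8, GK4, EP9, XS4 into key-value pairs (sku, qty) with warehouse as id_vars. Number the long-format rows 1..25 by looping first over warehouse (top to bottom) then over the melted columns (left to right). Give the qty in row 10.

280

25 rows total (5 × 5). Row 10: index ⌊(10-1)/5⌋ = 1 into warehouse → WH018; (10-1) mod 5 = 4 into the melted columns → XS4.
So row 10 is (WH018, XS4, 280); qty = 280.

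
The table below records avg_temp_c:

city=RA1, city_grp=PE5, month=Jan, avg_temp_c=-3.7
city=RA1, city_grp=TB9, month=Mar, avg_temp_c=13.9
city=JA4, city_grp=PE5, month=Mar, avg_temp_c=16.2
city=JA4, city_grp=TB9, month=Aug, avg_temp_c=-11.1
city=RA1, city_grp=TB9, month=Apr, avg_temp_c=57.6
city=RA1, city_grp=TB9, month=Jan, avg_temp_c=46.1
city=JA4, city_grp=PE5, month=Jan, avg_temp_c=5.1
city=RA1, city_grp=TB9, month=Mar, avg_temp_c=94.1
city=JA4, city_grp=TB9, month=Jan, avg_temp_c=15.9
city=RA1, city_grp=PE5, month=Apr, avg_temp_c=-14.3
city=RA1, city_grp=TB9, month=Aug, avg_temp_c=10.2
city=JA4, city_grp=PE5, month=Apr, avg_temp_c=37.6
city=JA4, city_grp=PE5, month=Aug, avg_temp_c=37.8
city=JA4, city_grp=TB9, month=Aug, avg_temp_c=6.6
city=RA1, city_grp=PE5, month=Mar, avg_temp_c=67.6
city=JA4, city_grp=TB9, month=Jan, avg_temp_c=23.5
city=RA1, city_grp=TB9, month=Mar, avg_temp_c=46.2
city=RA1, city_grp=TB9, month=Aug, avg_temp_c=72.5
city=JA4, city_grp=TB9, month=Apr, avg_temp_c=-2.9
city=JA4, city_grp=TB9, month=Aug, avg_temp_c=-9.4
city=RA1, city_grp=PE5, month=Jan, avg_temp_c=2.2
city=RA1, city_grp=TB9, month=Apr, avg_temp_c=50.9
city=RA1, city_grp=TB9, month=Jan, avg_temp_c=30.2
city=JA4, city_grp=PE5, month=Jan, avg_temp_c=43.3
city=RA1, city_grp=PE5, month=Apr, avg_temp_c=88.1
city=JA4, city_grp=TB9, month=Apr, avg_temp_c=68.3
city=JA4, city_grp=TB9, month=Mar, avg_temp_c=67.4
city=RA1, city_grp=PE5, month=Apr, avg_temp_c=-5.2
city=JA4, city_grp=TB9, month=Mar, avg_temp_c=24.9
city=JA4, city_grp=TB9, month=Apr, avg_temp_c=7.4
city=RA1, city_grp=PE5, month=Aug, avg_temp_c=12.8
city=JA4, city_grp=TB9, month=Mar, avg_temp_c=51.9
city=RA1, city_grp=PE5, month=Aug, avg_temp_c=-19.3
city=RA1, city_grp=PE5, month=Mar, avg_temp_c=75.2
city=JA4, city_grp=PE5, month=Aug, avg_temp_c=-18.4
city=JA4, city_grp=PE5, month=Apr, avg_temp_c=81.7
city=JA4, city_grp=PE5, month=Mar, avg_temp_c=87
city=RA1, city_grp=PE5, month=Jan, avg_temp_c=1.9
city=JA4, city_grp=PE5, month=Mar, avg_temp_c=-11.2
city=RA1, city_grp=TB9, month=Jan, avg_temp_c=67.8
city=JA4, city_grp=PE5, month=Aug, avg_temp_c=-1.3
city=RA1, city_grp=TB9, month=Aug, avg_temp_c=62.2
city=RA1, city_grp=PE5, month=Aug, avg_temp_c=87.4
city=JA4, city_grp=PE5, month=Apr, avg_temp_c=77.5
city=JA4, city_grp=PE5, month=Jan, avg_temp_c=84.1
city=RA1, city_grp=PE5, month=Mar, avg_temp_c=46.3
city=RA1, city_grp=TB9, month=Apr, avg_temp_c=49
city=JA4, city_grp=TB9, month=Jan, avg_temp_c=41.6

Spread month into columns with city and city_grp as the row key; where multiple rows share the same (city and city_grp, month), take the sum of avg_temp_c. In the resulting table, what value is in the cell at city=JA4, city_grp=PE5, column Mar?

Rows with city=JA4, city_grp=PE5 and month=Mar: avg_temp_c values are 16.2, 87, -11.2.
16.2 + 87 + -11.2 = 92.

92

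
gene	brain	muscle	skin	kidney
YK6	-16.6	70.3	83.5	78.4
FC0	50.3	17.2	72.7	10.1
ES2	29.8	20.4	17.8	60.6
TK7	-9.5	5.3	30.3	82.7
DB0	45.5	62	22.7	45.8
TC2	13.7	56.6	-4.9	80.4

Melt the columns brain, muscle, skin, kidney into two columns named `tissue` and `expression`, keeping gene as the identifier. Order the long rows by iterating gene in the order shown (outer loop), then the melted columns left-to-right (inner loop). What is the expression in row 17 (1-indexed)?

45.5

24 rows total (6 × 4). Row 17: index ⌊(17-1)/4⌋ = 4 into gene → DB0; (17-1) mod 4 = 0 into the melted columns → brain.
So row 17 is (DB0, brain, 45.5); expression = 45.5.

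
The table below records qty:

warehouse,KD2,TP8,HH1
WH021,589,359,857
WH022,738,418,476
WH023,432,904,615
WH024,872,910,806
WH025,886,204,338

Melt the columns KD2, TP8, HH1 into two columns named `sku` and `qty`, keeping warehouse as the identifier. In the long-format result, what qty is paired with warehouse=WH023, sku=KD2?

Unpivoting turns each (warehouse, wide-column) pair into one long row.
The wide cell at row WH023, column KD2 holds 432, so the long row (WH023, KD2) has qty=432.

432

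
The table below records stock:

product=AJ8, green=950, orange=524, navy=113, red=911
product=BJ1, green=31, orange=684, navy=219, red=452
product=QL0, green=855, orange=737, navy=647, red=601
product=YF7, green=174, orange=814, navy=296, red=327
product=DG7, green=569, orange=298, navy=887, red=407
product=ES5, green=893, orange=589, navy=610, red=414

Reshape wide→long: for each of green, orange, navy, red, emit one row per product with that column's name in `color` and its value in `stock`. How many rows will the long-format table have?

6 product values × 4 melted columns = 24 rows.

24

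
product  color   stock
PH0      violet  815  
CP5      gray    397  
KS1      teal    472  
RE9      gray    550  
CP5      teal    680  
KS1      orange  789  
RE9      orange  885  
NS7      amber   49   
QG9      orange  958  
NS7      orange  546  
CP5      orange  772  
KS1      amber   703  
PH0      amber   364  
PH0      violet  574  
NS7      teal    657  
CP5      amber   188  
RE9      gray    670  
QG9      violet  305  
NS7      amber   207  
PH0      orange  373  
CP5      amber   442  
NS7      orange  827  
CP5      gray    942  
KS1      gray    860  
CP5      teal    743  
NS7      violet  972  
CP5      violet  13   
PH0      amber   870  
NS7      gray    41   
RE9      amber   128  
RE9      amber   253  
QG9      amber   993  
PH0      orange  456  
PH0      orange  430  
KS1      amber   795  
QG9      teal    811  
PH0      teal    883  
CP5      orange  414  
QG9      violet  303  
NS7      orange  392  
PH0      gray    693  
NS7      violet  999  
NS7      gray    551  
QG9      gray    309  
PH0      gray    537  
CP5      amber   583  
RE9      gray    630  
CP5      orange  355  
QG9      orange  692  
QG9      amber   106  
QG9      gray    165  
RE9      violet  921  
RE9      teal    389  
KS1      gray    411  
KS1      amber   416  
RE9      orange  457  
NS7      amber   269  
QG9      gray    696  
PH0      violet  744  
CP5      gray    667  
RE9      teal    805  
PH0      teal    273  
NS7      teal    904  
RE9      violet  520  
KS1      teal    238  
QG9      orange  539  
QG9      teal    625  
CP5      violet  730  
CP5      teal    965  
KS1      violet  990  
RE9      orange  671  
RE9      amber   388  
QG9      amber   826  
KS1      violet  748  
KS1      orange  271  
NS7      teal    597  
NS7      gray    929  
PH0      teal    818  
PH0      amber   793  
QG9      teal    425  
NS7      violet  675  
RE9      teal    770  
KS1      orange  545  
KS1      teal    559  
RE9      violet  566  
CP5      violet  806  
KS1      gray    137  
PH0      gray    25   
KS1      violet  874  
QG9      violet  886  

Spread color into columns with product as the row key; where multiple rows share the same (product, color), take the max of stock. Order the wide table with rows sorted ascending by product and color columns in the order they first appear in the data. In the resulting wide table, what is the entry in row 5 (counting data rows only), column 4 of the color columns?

958

With rows sorted ascending by product, row 5 is product=QG9. color columns in first-appearance order: violet, gray, teal, orange, amber; column 4 is orange.
Long rows with product=QG9, color=orange: max(958, 692, 539) = 958.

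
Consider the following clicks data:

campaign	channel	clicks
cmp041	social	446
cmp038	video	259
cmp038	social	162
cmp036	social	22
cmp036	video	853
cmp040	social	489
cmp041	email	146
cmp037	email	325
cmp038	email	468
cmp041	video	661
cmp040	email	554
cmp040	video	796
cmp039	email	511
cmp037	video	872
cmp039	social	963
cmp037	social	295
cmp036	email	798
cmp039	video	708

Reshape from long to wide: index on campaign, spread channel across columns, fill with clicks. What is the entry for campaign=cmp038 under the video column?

259

Wide layout: rows indexed by campaign, columns are the 3 distinct channel values (social, video, email).
Cell (campaign=cmp038, channel=video) draws from the long row where campaign=cmp038 and channel=video, which has clicks=259.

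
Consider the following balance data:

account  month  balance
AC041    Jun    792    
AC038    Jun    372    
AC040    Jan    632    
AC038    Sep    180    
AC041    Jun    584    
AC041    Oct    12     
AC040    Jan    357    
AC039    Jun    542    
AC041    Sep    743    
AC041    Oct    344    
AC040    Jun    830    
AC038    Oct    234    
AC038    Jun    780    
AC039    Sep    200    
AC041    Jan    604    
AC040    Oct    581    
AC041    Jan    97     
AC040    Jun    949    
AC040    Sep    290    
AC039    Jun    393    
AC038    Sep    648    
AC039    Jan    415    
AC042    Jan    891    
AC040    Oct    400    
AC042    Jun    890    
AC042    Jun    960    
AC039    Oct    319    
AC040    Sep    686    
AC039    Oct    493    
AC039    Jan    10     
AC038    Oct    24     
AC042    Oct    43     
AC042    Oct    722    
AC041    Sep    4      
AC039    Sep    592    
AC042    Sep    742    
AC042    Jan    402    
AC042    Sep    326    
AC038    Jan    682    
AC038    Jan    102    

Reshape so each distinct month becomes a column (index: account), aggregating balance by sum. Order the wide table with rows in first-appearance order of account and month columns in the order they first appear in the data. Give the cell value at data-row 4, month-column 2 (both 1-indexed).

425

With rows in first-appearance order of account, row 4 is account=AC039. month columns in first-appearance order: Jun, Jan, Sep, Oct; column 2 is Jan.
Long rows with account=AC039, month=Jan: 415 + 10 = 425.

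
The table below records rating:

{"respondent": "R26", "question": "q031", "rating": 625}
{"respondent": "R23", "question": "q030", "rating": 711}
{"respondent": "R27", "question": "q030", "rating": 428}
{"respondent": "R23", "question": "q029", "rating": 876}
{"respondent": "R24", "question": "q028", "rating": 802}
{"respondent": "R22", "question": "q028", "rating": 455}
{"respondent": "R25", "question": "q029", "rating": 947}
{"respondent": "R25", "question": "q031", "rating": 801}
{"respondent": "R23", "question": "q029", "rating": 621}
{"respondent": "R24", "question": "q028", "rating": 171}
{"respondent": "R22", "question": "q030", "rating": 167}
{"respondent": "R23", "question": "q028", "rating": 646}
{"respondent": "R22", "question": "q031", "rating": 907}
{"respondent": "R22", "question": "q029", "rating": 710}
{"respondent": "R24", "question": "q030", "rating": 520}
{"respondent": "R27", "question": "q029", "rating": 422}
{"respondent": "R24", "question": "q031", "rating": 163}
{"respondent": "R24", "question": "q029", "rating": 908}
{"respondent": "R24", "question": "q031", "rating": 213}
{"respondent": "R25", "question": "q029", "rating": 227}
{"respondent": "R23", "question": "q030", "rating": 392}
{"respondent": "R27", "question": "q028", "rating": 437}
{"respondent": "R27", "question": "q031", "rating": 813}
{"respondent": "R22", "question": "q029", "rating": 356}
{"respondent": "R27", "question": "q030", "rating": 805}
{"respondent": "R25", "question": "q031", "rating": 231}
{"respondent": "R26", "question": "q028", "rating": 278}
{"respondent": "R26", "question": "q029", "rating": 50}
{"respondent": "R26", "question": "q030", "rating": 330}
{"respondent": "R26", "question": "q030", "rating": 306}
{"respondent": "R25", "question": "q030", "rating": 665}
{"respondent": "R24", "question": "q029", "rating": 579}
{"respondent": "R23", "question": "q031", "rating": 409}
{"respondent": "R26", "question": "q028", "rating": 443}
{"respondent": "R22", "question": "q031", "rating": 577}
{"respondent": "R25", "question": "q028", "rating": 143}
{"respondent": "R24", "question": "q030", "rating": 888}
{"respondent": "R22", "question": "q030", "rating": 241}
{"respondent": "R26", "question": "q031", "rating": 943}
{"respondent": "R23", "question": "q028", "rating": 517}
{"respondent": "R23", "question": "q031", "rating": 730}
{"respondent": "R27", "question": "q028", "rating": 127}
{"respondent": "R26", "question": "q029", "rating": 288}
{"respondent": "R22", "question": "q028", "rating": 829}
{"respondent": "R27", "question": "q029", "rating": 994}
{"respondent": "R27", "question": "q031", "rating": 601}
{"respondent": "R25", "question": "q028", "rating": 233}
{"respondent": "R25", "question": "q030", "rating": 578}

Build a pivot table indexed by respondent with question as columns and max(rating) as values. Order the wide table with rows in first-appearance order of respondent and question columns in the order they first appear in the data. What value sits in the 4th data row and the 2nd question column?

888

With rows in first-appearance order of respondent, row 4 is respondent=R24. question columns in first-appearance order: q031, q030, q029, q028; column 2 is q030.
Long rows with respondent=R24, question=q030: max(520, 888) = 888.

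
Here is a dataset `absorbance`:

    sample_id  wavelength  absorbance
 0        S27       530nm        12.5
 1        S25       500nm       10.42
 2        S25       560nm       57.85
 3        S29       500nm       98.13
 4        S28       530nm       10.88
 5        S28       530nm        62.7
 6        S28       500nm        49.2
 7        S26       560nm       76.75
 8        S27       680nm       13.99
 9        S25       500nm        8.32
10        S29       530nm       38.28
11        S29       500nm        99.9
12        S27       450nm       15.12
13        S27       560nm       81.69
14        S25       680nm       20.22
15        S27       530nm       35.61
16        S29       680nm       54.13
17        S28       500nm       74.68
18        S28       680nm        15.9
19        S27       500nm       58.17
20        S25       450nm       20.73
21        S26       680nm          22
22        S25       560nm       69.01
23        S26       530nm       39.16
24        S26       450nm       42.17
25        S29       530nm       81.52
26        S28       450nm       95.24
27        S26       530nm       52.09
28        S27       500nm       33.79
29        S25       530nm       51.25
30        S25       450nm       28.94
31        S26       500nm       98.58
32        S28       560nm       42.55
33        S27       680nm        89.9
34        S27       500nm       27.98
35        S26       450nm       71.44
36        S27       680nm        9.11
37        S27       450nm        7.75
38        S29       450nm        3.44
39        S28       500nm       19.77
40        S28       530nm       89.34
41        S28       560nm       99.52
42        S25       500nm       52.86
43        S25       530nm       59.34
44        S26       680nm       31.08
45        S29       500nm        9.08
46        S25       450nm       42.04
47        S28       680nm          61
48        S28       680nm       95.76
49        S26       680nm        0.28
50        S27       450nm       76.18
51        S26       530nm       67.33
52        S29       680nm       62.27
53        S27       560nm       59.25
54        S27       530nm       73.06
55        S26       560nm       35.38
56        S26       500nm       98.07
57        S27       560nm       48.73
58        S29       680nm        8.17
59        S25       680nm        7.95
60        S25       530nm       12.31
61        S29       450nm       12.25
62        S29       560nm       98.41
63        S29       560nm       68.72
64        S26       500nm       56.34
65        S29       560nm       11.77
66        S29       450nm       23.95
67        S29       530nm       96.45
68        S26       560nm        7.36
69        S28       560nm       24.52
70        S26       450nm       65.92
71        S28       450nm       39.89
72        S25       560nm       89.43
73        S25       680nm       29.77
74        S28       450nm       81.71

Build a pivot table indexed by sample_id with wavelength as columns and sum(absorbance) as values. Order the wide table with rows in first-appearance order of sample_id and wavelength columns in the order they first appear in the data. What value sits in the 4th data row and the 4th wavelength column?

With rows in first-appearance order of sample_id, row 4 is sample_id=S28. wavelength columns in first-appearance order: 530nm, 500nm, 560nm, 680nm, 450nm; column 4 is 680nm.
Long rows with sample_id=S28, wavelength=680nm: 15.9 + 61 + 95.76 = 172.66.

172.66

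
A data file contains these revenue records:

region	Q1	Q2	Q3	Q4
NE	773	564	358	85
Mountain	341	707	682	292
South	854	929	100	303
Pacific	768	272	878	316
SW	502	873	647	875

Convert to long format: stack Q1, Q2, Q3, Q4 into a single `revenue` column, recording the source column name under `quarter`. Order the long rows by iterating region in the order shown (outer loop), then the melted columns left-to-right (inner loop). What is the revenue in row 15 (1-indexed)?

878

20 rows total (5 × 4). Row 15: index ⌊(15-1)/4⌋ = 3 into region → Pacific; (15-1) mod 4 = 2 into the melted columns → Q3.
So row 15 is (Pacific, Q3, 878); revenue = 878.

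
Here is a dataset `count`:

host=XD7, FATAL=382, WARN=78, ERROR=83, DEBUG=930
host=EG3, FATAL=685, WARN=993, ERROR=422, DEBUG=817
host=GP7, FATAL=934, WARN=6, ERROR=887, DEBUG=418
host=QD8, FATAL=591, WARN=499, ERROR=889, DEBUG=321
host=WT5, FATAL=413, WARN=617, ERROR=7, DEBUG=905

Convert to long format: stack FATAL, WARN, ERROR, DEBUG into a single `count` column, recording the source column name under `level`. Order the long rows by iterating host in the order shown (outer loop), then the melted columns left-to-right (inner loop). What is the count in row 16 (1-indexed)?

321

20 rows total (5 × 4). Row 16: index ⌊(16-1)/4⌋ = 3 into host → QD8; (16-1) mod 4 = 3 into the melted columns → DEBUG.
So row 16 is (QD8, DEBUG, 321); count = 321.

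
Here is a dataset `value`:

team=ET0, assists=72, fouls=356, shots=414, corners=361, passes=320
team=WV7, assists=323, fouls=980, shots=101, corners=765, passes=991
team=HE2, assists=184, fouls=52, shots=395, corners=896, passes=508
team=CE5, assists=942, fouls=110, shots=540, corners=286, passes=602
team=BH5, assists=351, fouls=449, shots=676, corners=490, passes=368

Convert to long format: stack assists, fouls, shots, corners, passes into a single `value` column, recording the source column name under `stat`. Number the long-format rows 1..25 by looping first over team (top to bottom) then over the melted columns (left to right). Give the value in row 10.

991

25 rows total (5 × 5). Row 10: index ⌊(10-1)/5⌋ = 1 into team → WV7; (10-1) mod 5 = 4 into the melted columns → passes.
So row 10 is (WV7, passes, 991); value = 991.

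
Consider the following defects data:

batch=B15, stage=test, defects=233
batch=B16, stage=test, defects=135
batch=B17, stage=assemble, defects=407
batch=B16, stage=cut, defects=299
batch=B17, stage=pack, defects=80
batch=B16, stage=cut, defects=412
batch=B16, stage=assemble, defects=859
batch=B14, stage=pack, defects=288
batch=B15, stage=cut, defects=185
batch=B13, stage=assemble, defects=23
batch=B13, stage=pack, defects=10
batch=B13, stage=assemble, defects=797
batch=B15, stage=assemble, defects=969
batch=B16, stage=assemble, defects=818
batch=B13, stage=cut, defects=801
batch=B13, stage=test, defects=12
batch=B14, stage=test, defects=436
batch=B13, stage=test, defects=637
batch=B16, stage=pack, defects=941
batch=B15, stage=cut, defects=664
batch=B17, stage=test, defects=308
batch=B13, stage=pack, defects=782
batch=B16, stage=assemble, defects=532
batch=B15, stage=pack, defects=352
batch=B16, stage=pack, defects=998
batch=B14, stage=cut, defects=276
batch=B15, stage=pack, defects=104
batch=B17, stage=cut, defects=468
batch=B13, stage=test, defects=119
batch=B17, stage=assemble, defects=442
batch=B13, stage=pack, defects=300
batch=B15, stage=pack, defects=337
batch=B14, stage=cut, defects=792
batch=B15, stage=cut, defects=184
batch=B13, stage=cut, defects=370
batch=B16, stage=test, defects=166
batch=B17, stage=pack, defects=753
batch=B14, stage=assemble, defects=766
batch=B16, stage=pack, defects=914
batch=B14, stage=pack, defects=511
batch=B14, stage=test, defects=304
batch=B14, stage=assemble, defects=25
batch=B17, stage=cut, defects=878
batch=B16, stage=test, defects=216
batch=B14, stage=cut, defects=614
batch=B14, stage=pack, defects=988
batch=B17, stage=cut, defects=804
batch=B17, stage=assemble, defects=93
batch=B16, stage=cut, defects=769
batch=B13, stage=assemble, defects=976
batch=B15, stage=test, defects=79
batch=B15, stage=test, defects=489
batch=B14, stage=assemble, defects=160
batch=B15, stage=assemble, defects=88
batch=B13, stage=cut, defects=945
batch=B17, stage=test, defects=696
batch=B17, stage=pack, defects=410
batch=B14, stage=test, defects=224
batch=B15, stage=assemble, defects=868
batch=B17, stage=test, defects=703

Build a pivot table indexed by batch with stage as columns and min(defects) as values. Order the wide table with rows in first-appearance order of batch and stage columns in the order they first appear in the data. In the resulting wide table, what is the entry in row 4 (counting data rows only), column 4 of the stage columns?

With rows in first-appearance order of batch, row 4 is batch=B14. stage columns in first-appearance order: test, assemble, cut, pack; column 4 is pack.
Long rows with batch=B14, stage=pack: min(288, 511, 988) = 288.

288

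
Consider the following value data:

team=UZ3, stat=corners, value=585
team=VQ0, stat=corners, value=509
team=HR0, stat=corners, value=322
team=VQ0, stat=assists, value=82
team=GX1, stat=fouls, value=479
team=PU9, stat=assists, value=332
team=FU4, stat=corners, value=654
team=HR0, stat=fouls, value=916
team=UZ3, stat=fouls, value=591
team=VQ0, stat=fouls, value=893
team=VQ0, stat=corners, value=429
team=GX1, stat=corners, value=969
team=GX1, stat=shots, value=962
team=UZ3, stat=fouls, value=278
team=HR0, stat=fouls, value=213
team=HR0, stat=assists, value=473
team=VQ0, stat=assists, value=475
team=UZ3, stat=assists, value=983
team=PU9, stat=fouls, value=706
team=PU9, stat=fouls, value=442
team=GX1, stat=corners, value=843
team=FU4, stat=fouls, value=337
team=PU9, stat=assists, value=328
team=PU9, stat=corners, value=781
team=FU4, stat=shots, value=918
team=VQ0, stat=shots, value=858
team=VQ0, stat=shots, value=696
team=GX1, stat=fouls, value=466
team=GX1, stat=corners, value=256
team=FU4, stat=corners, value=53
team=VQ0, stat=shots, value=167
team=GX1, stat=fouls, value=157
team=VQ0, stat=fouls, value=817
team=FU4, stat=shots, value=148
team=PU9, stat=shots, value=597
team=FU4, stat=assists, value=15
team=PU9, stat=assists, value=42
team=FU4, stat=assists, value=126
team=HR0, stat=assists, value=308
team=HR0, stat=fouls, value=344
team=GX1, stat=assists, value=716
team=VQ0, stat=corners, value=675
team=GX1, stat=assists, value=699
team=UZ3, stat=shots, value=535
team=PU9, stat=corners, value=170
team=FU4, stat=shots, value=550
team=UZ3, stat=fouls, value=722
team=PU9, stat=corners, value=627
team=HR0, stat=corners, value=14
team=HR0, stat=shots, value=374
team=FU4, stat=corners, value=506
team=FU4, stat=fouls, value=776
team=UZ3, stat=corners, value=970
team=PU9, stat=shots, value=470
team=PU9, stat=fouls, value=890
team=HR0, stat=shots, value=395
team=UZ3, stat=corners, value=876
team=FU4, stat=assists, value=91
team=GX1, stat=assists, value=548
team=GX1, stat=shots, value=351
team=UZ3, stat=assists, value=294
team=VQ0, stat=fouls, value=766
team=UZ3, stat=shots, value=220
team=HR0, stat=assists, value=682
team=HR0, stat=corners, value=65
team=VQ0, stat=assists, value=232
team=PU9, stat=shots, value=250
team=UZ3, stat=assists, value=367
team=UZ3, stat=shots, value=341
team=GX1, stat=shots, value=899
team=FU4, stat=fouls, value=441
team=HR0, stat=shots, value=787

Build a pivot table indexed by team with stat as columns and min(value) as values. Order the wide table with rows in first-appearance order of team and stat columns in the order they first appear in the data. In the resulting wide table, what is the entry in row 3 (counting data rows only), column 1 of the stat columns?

With rows in first-appearance order of team, row 3 is team=HR0. stat columns in first-appearance order: corners, assists, fouls, shots; column 1 is corners.
Long rows with team=HR0, stat=corners: min(322, 14, 65) = 14.

14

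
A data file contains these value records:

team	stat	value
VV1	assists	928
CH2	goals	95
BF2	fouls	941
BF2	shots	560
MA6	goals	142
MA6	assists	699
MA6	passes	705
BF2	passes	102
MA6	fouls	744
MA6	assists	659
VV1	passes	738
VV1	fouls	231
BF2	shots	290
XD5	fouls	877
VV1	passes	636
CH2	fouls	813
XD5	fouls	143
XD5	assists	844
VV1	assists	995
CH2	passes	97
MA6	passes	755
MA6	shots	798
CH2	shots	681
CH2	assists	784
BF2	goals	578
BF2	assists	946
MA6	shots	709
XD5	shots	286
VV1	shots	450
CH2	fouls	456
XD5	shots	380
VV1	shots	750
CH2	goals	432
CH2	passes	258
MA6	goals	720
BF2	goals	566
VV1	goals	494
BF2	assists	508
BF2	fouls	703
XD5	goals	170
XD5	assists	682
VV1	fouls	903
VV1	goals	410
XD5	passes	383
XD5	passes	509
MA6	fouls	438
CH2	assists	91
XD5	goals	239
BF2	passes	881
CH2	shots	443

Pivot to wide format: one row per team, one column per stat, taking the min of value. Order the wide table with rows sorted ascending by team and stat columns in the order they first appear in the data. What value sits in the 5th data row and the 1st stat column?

682

With rows sorted ascending by team, row 5 is team=XD5. stat columns in first-appearance order: assists, goals, fouls, shots, passes; column 1 is assists.
Long rows with team=XD5, stat=assists: min(844, 682) = 682.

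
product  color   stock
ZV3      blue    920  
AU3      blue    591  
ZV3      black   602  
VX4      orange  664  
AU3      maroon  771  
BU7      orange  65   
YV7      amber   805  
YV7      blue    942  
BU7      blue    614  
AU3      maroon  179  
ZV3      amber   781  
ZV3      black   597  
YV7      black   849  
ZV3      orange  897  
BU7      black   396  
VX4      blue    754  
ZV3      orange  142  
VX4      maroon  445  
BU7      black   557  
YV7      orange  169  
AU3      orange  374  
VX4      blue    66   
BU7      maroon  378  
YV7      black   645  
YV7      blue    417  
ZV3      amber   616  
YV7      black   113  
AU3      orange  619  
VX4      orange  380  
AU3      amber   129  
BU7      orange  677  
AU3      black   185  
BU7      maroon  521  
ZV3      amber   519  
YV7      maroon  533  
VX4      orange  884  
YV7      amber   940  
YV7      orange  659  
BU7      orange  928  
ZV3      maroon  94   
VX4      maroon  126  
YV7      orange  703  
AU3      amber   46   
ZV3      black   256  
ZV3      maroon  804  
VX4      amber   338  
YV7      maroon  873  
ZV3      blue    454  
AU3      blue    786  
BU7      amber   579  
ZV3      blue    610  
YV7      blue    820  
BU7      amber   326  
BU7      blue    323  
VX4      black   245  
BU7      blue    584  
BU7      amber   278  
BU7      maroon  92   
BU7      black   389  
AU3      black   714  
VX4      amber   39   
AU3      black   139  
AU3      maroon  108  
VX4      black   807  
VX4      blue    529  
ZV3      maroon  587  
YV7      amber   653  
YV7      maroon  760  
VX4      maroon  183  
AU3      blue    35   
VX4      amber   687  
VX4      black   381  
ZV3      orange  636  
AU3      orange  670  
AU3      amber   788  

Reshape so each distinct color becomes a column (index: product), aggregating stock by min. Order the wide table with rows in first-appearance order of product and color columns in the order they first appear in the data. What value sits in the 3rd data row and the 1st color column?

With rows in first-appearance order of product, row 3 is product=VX4. color columns in first-appearance order: blue, black, orange, maroon, amber; column 1 is blue.
Long rows with product=VX4, color=blue: min(754, 66, 529) = 66.

66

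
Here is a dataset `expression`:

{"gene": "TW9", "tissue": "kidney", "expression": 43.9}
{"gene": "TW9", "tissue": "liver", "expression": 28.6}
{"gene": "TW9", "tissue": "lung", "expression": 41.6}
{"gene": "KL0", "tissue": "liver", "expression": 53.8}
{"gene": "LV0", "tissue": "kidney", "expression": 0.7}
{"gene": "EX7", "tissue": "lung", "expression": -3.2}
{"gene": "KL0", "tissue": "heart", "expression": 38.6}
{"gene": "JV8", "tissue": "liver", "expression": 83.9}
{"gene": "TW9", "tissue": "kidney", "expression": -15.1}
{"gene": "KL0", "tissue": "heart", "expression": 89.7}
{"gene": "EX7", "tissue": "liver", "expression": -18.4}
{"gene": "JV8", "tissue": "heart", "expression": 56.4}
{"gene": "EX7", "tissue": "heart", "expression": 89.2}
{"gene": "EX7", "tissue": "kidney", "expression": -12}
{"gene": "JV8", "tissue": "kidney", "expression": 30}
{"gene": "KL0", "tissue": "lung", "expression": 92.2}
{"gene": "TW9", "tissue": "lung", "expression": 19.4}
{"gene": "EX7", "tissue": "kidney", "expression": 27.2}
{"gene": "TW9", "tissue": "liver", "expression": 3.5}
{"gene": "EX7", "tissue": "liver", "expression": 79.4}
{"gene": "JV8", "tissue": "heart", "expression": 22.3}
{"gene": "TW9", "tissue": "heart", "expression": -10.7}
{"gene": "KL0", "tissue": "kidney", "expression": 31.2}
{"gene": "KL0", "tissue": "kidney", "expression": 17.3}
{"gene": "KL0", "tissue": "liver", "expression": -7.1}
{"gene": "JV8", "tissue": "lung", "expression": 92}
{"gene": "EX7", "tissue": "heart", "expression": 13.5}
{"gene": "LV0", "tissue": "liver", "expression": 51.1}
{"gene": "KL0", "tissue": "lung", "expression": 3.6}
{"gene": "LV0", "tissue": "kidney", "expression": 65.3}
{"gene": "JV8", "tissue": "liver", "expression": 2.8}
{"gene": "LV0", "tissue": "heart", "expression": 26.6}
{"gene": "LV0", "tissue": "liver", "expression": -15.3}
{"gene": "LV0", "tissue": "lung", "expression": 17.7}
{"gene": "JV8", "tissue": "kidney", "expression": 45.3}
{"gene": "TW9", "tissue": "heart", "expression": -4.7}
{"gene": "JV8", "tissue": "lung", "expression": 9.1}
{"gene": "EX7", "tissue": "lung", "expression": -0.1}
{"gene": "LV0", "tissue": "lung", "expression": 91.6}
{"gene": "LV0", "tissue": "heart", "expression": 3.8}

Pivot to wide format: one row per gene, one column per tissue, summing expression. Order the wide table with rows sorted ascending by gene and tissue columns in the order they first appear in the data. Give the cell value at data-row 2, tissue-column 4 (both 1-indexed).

78.7

With rows sorted ascending by gene, row 2 is gene=JV8. tissue columns in first-appearance order: kidney, liver, lung, heart; column 4 is heart.
Long rows with gene=JV8, tissue=heart: 56.4 + 22.3 = 78.7.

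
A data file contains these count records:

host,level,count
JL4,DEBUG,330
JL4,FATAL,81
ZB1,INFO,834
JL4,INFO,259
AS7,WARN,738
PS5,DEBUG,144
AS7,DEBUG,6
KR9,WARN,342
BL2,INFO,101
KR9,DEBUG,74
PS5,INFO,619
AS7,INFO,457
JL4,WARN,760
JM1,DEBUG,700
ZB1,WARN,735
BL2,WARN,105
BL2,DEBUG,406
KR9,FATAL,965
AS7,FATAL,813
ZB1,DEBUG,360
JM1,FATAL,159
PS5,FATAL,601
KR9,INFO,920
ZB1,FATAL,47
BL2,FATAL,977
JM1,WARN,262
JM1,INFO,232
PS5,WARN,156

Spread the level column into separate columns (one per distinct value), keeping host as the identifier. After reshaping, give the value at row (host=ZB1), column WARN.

Wide layout: rows indexed by host, columns are the 4 distinct level values (DEBUG, FATAL, INFO, WARN).
Cell (host=ZB1, level=WARN) draws from the long row where host=ZB1 and level=WARN, which has count=735.

735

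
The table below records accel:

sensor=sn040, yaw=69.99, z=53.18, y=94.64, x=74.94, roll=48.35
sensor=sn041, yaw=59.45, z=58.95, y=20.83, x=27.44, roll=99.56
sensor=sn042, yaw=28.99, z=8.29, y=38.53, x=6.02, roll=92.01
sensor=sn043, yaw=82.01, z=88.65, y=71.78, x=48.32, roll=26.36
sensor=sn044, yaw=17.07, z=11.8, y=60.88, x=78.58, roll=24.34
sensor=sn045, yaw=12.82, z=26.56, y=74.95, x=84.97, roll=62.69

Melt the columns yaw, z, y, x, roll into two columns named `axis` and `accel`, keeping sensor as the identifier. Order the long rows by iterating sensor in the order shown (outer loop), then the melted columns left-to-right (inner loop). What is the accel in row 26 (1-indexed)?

30 rows total (6 × 5). Row 26: index ⌊(26-1)/5⌋ = 5 into sensor → sn045; (26-1) mod 5 = 0 into the melted columns → yaw.
So row 26 is (sn045, yaw, 12.82); accel = 12.82.

12.82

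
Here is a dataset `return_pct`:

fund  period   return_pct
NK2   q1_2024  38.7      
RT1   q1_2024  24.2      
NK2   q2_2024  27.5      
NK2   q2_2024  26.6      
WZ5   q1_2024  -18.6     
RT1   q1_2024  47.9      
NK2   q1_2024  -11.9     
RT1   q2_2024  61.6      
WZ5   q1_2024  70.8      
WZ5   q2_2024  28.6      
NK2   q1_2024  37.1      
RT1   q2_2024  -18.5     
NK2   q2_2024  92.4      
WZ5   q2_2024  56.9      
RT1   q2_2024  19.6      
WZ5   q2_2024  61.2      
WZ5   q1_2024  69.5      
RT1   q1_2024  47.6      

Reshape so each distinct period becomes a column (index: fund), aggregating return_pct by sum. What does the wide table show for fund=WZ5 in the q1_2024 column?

Rows with fund=WZ5 and period=q1_2024: return_pct values are -18.6, 70.8, 69.5.
-18.6 + 70.8 + 69.5 = 121.7.

121.7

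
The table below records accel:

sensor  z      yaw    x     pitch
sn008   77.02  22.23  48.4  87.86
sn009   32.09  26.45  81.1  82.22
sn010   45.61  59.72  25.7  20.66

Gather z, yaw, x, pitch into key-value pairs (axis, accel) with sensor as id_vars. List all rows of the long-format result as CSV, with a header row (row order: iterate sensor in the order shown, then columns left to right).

sensor,axis,accel
sn008,z,77.02
sn008,yaw,22.23
sn008,x,48.4
sn008,pitch,87.86
sn009,z,32.09
sn009,yaw,26.45
sn009,x,81.1
sn009,pitch,82.22
sn010,z,45.61
sn010,yaw,59.72
sn010,x,25.7
sn010,pitch,20.66

Each (sensor, column) pair becomes one row: 3 × 4 = 12 rows.
For example, (sn008, z) → accel=77.02.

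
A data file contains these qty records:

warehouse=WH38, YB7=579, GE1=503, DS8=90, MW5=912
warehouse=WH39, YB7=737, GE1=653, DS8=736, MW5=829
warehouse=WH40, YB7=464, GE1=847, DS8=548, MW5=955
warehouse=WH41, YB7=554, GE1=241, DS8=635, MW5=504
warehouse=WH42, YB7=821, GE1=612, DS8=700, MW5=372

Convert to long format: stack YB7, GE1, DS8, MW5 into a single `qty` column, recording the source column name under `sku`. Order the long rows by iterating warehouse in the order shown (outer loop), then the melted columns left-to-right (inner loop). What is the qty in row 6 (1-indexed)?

653

20 rows total (5 × 4). Row 6: index ⌊(6-1)/4⌋ = 1 into warehouse → WH39; (6-1) mod 4 = 1 into the melted columns → GE1.
So row 6 is (WH39, GE1, 653); qty = 653.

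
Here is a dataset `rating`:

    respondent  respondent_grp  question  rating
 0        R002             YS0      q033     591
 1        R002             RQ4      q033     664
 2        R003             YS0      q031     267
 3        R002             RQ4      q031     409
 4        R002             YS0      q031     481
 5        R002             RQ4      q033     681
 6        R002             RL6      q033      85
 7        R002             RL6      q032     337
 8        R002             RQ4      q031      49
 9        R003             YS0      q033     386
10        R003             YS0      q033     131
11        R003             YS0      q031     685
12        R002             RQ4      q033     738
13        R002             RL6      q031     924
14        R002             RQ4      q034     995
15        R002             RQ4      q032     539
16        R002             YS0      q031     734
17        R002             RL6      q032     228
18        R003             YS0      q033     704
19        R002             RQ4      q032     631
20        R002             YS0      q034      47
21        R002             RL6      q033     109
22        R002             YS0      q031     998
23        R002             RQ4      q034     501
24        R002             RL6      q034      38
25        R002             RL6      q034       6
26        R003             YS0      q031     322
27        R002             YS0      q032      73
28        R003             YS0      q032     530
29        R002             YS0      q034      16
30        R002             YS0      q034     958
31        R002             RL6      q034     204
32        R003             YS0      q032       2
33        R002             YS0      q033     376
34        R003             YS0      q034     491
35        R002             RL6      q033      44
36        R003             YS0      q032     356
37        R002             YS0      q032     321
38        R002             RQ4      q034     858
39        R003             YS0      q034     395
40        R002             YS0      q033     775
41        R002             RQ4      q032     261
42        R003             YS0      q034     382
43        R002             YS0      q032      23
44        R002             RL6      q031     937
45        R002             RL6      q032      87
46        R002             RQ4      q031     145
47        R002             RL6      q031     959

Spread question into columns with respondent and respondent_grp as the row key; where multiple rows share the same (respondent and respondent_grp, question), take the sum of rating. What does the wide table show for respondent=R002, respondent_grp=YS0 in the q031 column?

2213

Rows with respondent=R002, respondent_grp=YS0 and question=q031: rating values are 481, 734, 998.
481 + 734 + 998 = 2213.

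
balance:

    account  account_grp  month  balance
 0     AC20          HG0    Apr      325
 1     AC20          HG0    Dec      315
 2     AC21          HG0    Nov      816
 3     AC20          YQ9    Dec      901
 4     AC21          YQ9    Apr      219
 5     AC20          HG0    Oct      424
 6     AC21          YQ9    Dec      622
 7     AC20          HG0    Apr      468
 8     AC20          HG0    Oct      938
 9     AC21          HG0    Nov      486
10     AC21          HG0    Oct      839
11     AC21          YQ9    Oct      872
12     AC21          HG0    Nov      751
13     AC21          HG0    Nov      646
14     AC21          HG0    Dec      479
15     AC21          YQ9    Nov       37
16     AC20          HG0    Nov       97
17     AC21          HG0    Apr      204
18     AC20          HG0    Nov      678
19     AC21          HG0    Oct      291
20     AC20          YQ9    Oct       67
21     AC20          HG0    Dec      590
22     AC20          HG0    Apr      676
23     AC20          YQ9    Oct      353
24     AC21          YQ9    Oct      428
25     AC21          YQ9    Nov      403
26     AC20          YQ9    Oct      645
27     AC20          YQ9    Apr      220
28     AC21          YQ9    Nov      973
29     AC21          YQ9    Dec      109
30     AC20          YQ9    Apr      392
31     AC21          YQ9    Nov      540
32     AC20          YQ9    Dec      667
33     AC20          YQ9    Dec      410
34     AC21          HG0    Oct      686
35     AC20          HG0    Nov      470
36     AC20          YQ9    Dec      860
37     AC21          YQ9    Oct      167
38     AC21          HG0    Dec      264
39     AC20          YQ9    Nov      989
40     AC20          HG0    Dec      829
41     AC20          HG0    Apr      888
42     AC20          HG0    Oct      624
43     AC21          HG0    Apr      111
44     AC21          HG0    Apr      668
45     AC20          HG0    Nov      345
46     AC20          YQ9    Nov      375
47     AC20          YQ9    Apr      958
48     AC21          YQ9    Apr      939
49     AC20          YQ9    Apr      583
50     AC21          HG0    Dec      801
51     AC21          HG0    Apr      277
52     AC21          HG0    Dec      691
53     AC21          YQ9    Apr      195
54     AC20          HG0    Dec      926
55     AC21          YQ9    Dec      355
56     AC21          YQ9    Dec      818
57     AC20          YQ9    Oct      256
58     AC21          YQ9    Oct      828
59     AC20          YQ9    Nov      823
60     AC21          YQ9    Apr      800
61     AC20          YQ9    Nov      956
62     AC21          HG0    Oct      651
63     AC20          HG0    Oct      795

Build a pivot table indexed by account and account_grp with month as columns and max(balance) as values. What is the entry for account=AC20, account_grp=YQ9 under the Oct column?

645

Rows with account=AC20, account_grp=YQ9 and month=Oct: balance values are 67, 353, 645, 256.
max(67, 353, 645, 256) = 645.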